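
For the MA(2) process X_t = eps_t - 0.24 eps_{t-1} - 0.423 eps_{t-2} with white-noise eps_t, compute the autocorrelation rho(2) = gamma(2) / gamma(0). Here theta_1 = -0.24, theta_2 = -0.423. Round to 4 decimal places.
\rho(2) = -0.3421

For an MA(q) process with theta_0 = 1, the autocovariance is
  gamma(k) = sigma^2 * sum_{i=0..q-k} theta_i * theta_{i+k},
and rho(k) = gamma(k) / gamma(0). Sigma^2 cancels.
  numerator   = (1)*(-0.423) = -0.423.
  denominator = (1)^2 + (-0.24)^2 + (-0.423)^2 = 1.236529.
  rho(2) = -0.423 / 1.236529 = -0.3421.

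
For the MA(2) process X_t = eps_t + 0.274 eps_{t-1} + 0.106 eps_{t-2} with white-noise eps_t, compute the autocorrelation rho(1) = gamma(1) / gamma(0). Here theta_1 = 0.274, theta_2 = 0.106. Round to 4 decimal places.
\rho(1) = 0.2790

For an MA(q) process with theta_0 = 1, the autocovariance is
  gamma(k) = sigma^2 * sum_{i=0..q-k} theta_i * theta_{i+k},
and rho(k) = gamma(k) / gamma(0). Sigma^2 cancels.
  numerator   = (1)*(0.274) + (0.274)*(0.106) = 0.303044.
  denominator = (1)^2 + (0.274)^2 + (0.106)^2 = 1.086312.
  rho(1) = 0.303044 / 1.086312 = 0.2790.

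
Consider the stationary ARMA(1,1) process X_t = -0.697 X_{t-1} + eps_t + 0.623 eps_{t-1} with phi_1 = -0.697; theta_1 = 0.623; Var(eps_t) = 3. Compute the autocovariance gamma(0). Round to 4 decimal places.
\gamma(0) = 3.0319

Multiply the model equation by X_{t-k} and take expectations. With theta_0 = psi_0 = 1 and psi_j the MA(infinity) weights, this gives
  gamma(k) - sum_i phi_i gamma(k-i) = c_k,
  c_k = sigma^2 * sum_{j=k..q} theta_j psi_{j-k}   (c_k = 0 for k > q),
using gamma(-m) = gamma(m).
psi-weights needed (psi_j = theta_j + sum_i phi_i psi_{j-i}):
  psi_1 = theta_1 + phi_1 = 0.623 + (-0.697) = -0.074
Right-hand sides:
  c_0 = sigma^2 (1 + theta_1 psi_1) = 3 * (1 + (0.623)(-0.074)) = 3 * 0.953898 = 2.861694
  c_1 = sigma^2 theta_1 = 3 * (0.623) = 1.869
  c_2 = 0
Equations for k = 0 and k = 1 (AR order 1):
  gamma(0) = phi_1 gamma(1) + c_0
  gamma(1) = phi_1 gamma(0) + c_1
Substituting the second into the first: gamma(0) (1 - phi_1^2) = c_0 + phi_1 c_1, so
  gamma(0) = (c_0 + phi_1 c_1) / (1 - phi_1^2) = (2.861694 + (-0.697)(1.869)) / (1 - (-0.697)^2) = 1.559001 / 0.514191 = 3.031949.
Therefore gamma(0) = 3.0319 (to 4 decimal places).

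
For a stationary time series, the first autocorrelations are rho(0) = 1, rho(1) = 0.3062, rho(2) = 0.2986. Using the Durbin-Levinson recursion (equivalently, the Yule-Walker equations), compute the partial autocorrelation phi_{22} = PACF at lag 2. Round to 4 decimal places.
\phi_{22} = 0.2260

The PACF at lag k is phi_{kk}, the last component of the solution
to the Yule-Walker system G_k phi = r_k where
  (G_k)_{ij} = rho(|i - j|), (r_k)_i = rho(i), i,j = 1..k.
Equivalently, Durbin-Levinson gives phi_{kk} iteratively:
  phi_{11} = rho(1)
  phi_{kk} = [rho(k) - sum_{j=1..k-1} phi_{k-1,j} rho(k-j)]
            / [1 - sum_{j=1..k-1} phi_{k-1,j} rho(j)],
  phi_{k,j} = phi_{k-1,j} - phi_{kk} phi_{k-1,k-j},  j = 1..k-1.
Step k = 1:
  phi_11 = rho(1) = 0.3062.
Step k = 2:
  phi_22 = [rho(2) - phi_11 rho(1)] / [1 - phi_11 rho(1)] = [0.2986 - (0.3062)(0.3062)] / [1 - (0.3062)(0.3062)]
         = 0.20484156 / 0.90624156 = 0.226.
Therefore phi_{22} = 0.2260.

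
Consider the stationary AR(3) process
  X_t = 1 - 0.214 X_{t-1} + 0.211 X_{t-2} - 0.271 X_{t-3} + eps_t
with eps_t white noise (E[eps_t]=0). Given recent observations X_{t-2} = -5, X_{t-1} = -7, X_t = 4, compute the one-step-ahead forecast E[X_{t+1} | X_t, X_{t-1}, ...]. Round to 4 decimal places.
E[X_{t+1} \mid \mathcal F_t] = 0.0220

For an AR(p) model X_t = c + sum_i phi_i X_{t-i} + eps_t, the
one-step-ahead conditional mean is
  E[X_{t+1} | X_t, ...] = c + sum_i phi_i X_{t+1-i}.
Substitute known values:
  E[X_{t+1} | ...] = 1 + (-0.214) * (4) + (0.211) * (-7) + (-0.271) * (-5)
                   = 0.0220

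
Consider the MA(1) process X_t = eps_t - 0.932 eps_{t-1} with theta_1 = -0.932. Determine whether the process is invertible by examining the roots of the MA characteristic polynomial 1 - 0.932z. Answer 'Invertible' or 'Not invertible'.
\text{Invertible}

The MA(q) characteristic polynomial is P(z) = 1 - 0.932z.
Invertibility requires all roots to lie outside the unit circle, i.e. |z| > 1 for every root.
This is linear in z: 1 + (-0.932) z = 0  =>  z = -1/(-0.932) = 1.072961,  |z| = 1.072961.
Moduli of all roots: 1.0730.
All moduli strictly greater than 1? Yes.
Verdict: Invertible.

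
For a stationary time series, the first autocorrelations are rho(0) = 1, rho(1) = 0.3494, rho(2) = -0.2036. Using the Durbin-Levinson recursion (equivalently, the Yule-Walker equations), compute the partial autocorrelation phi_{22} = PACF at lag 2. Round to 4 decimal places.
\phi_{22} = -0.3710

The PACF at lag k is phi_{kk}, the last component of the solution
to the Yule-Walker system G_k phi = r_k where
  (G_k)_{ij} = rho(|i - j|), (r_k)_i = rho(i), i,j = 1..k.
Equivalently, Durbin-Levinson gives phi_{kk} iteratively:
  phi_{11} = rho(1)
  phi_{kk} = [rho(k) - sum_{j=1..k-1} phi_{k-1,j} rho(k-j)]
            / [1 - sum_{j=1..k-1} phi_{k-1,j} rho(j)],
  phi_{k,j} = phi_{k-1,j} - phi_{kk} phi_{k-1,k-j},  j = 1..k-1.
Step k = 1:
  phi_11 = rho(1) = 0.3494.
Step k = 2:
  phi_22 = [rho(2) - phi_11 rho(1)] / [1 - phi_11 rho(1)] = [-0.2036 - (0.3494)(0.3494)] / [1 - (0.3494)(0.3494)]
         = -0.32568036 / 0.87791964 = -0.371.
Therefore phi_{22} = -0.3710.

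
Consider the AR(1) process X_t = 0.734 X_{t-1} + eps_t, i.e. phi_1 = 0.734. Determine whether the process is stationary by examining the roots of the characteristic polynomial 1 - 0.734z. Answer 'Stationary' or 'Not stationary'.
\text{Stationary}

The AR(p) characteristic polynomial is P(z) = 1 - 0.734z.
Stationarity requires all roots to lie outside the unit circle, i.e. |z| > 1 for every root.
This is linear in z: 1 + (-0.734) z = 0  =>  z = -1/(-0.734) = 1.362398,  |z| = 1.362398.
Moduli of all roots: 1.3624.
All moduli strictly greater than 1? Yes.
Verdict: Stationary.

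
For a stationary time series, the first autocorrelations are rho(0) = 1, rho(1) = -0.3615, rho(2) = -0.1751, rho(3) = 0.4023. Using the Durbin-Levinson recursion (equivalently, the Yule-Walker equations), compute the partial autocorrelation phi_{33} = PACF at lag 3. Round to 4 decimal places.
\phi_{33} = 0.2489

The PACF at lag k is phi_{kk}, the last component of the solution
to the Yule-Walker system G_k phi = r_k where
  (G_k)_{ij} = rho(|i - j|), (r_k)_i = rho(i), i,j = 1..k.
Equivalently, Durbin-Levinson gives phi_{kk} iteratively:
  phi_{11} = rho(1)
  phi_{kk} = [rho(k) - sum_{j=1..k-1} phi_{k-1,j} rho(k-j)]
            / [1 - sum_{j=1..k-1} phi_{k-1,j} rho(j)],
  phi_{k,j} = phi_{k-1,j} - phi_{kk} phi_{k-1,k-j},  j = 1..k-1.
Step k = 1:
  phi_11 = rho(1) = -0.3615.
Step k = 2:
  phi_22 = [rho(2) - phi_11 rho(1)] / [1 - phi_11 rho(1)] = [-0.1751 - (-0.3615)(-0.3615)] / [1 - (-0.3615)(-0.3615)]
         = -0.30578225 / 0.86931775 = -0.35175.
  Update: phi_21 = phi_11 - phi_22 phi_11 = -0.3615 - (-0.35175)(-0.3615) = -0.488658.
Step k = 3:
  phi_33 = [rho(3) - phi_21 rho(2) - phi_22 rho(1)] / [1 - phi_21 rho(1) - phi_22 rho(2)]
    numerator   = 0.4023 - (-0.488658)(-0.1751) - (-0.35175)(-0.3615) = 0.18957856
    denominator = 1 - (-0.488658)(-0.3615) - (-0.35175)(-0.1751) = 0.76175894
  phi_33 = 0.18957856 / 0.76175894 = 0.2489.
Therefore phi_{33} = 0.2489.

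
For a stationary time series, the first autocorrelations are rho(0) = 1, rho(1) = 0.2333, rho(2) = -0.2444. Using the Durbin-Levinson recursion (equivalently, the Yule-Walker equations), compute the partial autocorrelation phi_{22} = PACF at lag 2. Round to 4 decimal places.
\phi_{22} = -0.3160

The PACF at lag k is phi_{kk}, the last component of the solution
to the Yule-Walker system G_k phi = r_k where
  (G_k)_{ij} = rho(|i - j|), (r_k)_i = rho(i), i,j = 1..k.
Equivalently, Durbin-Levinson gives phi_{kk} iteratively:
  phi_{11} = rho(1)
  phi_{kk} = [rho(k) - sum_{j=1..k-1} phi_{k-1,j} rho(k-j)]
            / [1 - sum_{j=1..k-1} phi_{k-1,j} rho(j)],
  phi_{k,j} = phi_{k-1,j} - phi_{kk} phi_{k-1,k-j},  j = 1..k-1.
Step k = 1:
  phi_11 = rho(1) = 0.2333.
Step k = 2:
  phi_22 = [rho(2) - phi_11 rho(1)] / [1 - phi_11 rho(1)] = [-0.2444 - (0.2333)(0.2333)] / [1 - (0.2333)(0.2333)]
         = -0.29882889 / 0.94557111 = -0.316.
Therefore phi_{22} = -0.3160.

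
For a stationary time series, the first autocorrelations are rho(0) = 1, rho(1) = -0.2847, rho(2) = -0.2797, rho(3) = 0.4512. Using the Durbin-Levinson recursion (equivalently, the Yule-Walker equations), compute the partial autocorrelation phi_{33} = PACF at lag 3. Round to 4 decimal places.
\phi_{33} = 0.2940

The PACF at lag k is phi_{kk}, the last component of the solution
to the Yule-Walker system G_k phi = r_k where
  (G_k)_{ij} = rho(|i - j|), (r_k)_i = rho(i), i,j = 1..k.
Equivalently, Durbin-Levinson gives phi_{kk} iteratively:
  phi_{11} = rho(1)
  phi_{kk} = [rho(k) - sum_{j=1..k-1} phi_{k-1,j} rho(k-j)]
            / [1 - sum_{j=1..k-1} phi_{k-1,j} rho(j)],
  phi_{k,j} = phi_{k-1,j} - phi_{kk} phi_{k-1,k-j},  j = 1..k-1.
Step k = 1:
  phi_11 = rho(1) = -0.2847.
Step k = 2:
  phi_22 = [rho(2) - phi_11 rho(1)] / [1 - phi_11 rho(1)] = [-0.2797 - (-0.2847)(-0.2847)] / [1 - (-0.2847)(-0.2847)]
         = -0.36075409 / 0.91894591 = -0.392574.
  Update: phi_21 = phi_11 - phi_22 phi_11 = -0.2847 - (-0.392574)(-0.2847) = -0.396466.
Step k = 3:
  phi_33 = [rho(3) - phi_21 rho(2) - phi_22 rho(1)] / [1 - phi_21 rho(1) - phi_22 rho(2)]
    numerator   = 0.4512 - (-0.396466)(-0.2797) - (-0.392574)(-0.2847) = 0.22854276
    denominator = 1 - (-0.396466)(-0.2847) - (-0.392574)(-0.2797) = 0.77732331
  phi_33 = 0.22854276 / 0.77732331 = 0.294.
Therefore phi_{33} = 0.2940.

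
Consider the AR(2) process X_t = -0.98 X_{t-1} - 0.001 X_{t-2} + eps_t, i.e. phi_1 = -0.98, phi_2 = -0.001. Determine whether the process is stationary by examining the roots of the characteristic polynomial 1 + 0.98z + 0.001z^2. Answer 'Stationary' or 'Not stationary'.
\text{Stationary}

The AR(p) characteristic polynomial is P(z) = 1 + 0.98z + 0.001z^2.
Stationarity requires all roots to lie outside the unit circle, i.e. |z| > 1 for every root.
Set 1 + (0.98) z + (0.001) z^2 = 0, i.e. a z^2 + b z + c = 0 with a = 0.001, b = 0.98, c = 1.
Discriminant D = b^2 - 4ac = (0.98)^2 - 4*(0.001)*1 = 0.9604 - (0.004) = 0.9564.
D >= 0, so the roots are real: z = (-b +/- sqrt(D)) / (2a) = (-0.98 +/- 0.977957) / (0.002).
  z_1 = (-0.98 + 0.977957) / (0.002) = -1.0215,   |z_1| = 1.0215.
  z_2 = (-0.98 - 0.977957) / (0.002) = -978.9785,   |z_2| = 978.9785.
Moduli of all roots: 1.0215, 978.9785.
All moduli strictly greater than 1? Yes.
Verdict: Stationary.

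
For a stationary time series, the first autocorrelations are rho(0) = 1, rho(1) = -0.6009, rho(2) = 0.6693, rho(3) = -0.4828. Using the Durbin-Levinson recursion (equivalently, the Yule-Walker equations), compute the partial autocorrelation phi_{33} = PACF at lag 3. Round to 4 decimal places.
\phi_{33} = 0.0311

The PACF at lag k is phi_{kk}, the last component of the solution
to the Yule-Walker system G_k phi = r_k where
  (G_k)_{ij} = rho(|i - j|), (r_k)_i = rho(i), i,j = 1..k.
Equivalently, Durbin-Levinson gives phi_{kk} iteratively:
  phi_{11} = rho(1)
  phi_{kk} = [rho(k) - sum_{j=1..k-1} phi_{k-1,j} rho(k-j)]
            / [1 - sum_{j=1..k-1} phi_{k-1,j} rho(j)],
  phi_{k,j} = phi_{k-1,j} - phi_{kk} phi_{k-1,k-j},  j = 1..k-1.
Step k = 1:
  phi_11 = rho(1) = -0.6009.
Step k = 2:
  phi_22 = [rho(2) - phi_11 rho(1)] / [1 - phi_11 rho(1)] = [0.6693 - (-0.6009)(-0.6009)] / [1 - (-0.6009)(-0.6009)]
         = 0.30821919 / 0.63891919 = 0.482407.
  Update: phi_21 = phi_11 - phi_22 phi_11 = -0.6009 - (0.482407)(-0.6009) = -0.311022.
Step k = 3:
  phi_33 = [rho(3) - phi_21 rho(2) - phi_22 rho(1)] / [1 - phi_21 rho(1) - phi_22 rho(2)]
    numerator   = -0.4828 - (-0.311022)(0.6693) - (0.482407)(-0.6009) = 0.01524518
    denominator = 1 - (-0.311022)(-0.6009) - (0.482407)(0.6693) = 0.49023205
  phi_33 = 0.01524518 / 0.49023205 = 0.0311.
Therefore phi_{33} = 0.0311.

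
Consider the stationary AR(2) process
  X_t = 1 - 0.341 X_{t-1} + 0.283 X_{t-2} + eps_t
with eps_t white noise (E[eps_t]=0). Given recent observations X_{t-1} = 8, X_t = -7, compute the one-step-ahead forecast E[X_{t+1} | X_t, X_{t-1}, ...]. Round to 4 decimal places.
E[X_{t+1} \mid \mathcal F_t] = 5.6510

For an AR(p) model X_t = c + sum_i phi_i X_{t-i} + eps_t, the
one-step-ahead conditional mean is
  E[X_{t+1} | X_t, ...] = c + sum_i phi_i X_{t+1-i}.
Substitute known values:
  E[X_{t+1} | ...] = 1 + (-0.341) * (-7) + (0.283) * (8)
                   = 5.6510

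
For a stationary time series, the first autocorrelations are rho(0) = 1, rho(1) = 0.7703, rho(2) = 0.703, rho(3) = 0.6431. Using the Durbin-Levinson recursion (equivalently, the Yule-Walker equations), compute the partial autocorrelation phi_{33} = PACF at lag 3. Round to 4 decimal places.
\phi_{33} = 0.1058

The PACF at lag k is phi_{kk}, the last component of the solution
to the Yule-Walker system G_k phi = r_k where
  (G_k)_{ij} = rho(|i - j|), (r_k)_i = rho(i), i,j = 1..k.
Equivalently, Durbin-Levinson gives phi_{kk} iteratively:
  phi_{11} = rho(1)
  phi_{kk} = [rho(k) - sum_{j=1..k-1} phi_{k-1,j} rho(k-j)]
            / [1 - sum_{j=1..k-1} phi_{k-1,j} rho(j)],
  phi_{k,j} = phi_{k-1,j} - phi_{kk} phi_{k-1,k-j},  j = 1..k-1.
Step k = 1:
  phi_11 = rho(1) = 0.7703.
Step k = 2:
  phi_22 = [rho(2) - phi_11 rho(1)] / [1 - phi_11 rho(1)] = [0.703 - (0.7703)(0.7703)] / [1 - (0.7703)(0.7703)]
         = 0.10963791 / 0.40663791 = 0.26962.
  Update: phi_21 = phi_11 - phi_22 phi_11 = 0.7703 - (0.26962)(0.7703) = 0.562611.
Step k = 3:
  phi_33 = [rho(3) - phi_21 rho(2) - phi_22 rho(1)] / [1 - phi_21 rho(1) - phi_22 rho(2)]
    numerator   = 0.6431 - (0.562611)(0.703) - (0.26962)(0.7703) = 0.03989557
    denominator = 1 - (0.562611)(0.7703) - (0.26962)(0.703) = 0.37707728
  phi_33 = 0.03989557 / 0.37707728 = 0.1058.
Therefore phi_{33} = 0.1058.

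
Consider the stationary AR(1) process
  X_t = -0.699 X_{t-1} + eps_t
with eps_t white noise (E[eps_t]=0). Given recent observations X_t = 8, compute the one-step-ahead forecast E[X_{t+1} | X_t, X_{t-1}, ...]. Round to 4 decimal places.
E[X_{t+1} \mid \mathcal F_t] = -5.5920

For an AR(p) model X_t = c + sum_i phi_i X_{t-i} + eps_t, the
one-step-ahead conditional mean is
  E[X_{t+1} | X_t, ...] = c + sum_i phi_i X_{t+1-i}.
Substitute known values:
  E[X_{t+1} | ...] = (-0.699) * (8)
                   = -5.5920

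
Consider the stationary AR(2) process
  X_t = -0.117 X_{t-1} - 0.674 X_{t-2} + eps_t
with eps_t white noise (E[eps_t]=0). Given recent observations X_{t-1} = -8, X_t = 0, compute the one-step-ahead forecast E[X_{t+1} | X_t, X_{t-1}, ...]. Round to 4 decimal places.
E[X_{t+1} \mid \mathcal F_t] = 5.3920

For an AR(p) model X_t = c + sum_i phi_i X_{t-i} + eps_t, the
one-step-ahead conditional mean is
  E[X_{t+1} | X_t, ...] = c + sum_i phi_i X_{t+1-i}.
Substitute known values:
  E[X_{t+1} | ...] = (-0.117) * (0) + (-0.674) * (-8)
                   = 5.3920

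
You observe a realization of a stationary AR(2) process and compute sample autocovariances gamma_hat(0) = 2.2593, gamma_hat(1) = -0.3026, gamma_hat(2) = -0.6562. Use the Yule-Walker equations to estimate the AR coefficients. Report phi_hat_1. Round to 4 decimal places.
\hat\phi_{1} = -0.1760

The Yule-Walker equations for an AR(p) process read, in matrix form,
  Gamma_p phi = r_p,   with   (Gamma_p)_{ij} = gamma(|i - j|),
                       (r_p)_i = gamma(i),   i,j = 1..p.
Substitute the sample gammas (Toeplitz matrix and right-hand side of size 2):
  Gamma_p = [[2.2593, -0.3026], [-0.3026, 2.2593]]
  r_p     = [-0.3026, -0.6562]
Written out:
  2.2593 phi_1 - 0.3026 phi_2 = -0.3026
  -0.3026 phi_1 + 2.2593 phi_2 = -0.6562
Solve by Cramer's rule:
  det = gamma(0)^2 - gamma(1)^2 = (2.2593)^2 - (-0.3026)^2 = 5.10443649 - 0.09156676 = 5.01286973
  phi_hat_1 = [gamma(1) gamma(0) - gamma(1) gamma(2)] / det = [(-0.3026)(2.2593) - (-0.3026)(-0.6562)] / 5.01286973 = -0.8822303 / 5.01286973 = -0.176
  phi_hat_2 = [gamma(0) gamma(2) - gamma(1)^2] / det = [(2.2593)(-0.6562) - (-0.3026)^2] / 5.01286973 = -1.57411942 / 5.01286973 = -0.314
So phi_hat = [-0.1760, -0.3140].
Therefore phi_hat_1 = -0.1760.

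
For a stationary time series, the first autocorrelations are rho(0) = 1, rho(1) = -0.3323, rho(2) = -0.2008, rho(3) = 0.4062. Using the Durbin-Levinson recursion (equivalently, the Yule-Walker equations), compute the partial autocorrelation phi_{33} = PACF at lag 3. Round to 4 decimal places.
\phi_{33} = 0.2560

The PACF at lag k is phi_{kk}, the last component of the solution
to the Yule-Walker system G_k phi = r_k where
  (G_k)_{ij} = rho(|i - j|), (r_k)_i = rho(i), i,j = 1..k.
Equivalently, Durbin-Levinson gives phi_{kk} iteratively:
  phi_{11} = rho(1)
  phi_{kk} = [rho(k) - sum_{j=1..k-1} phi_{k-1,j} rho(k-j)]
            / [1 - sum_{j=1..k-1} phi_{k-1,j} rho(j)],
  phi_{k,j} = phi_{k-1,j} - phi_{kk} phi_{k-1,k-j},  j = 1..k-1.
Step k = 1:
  phi_11 = rho(1) = -0.3323.
Step k = 2:
  phi_22 = [rho(2) - phi_11 rho(1)] / [1 - phi_11 rho(1)] = [-0.2008 - (-0.3323)(-0.3323)] / [1 - (-0.3323)(-0.3323)]
         = -0.31122329 / 0.88957671 = -0.349855.
  Update: phi_21 = phi_11 - phi_22 phi_11 = -0.3323 - (-0.349855)(-0.3323) = -0.448557.
Step k = 3:
  phi_33 = [rho(3) - phi_21 rho(2) - phi_22 rho(1)] / [1 - phi_21 rho(1) - phi_22 rho(2)]
    numerator   = 0.4062 - (-0.448557)(-0.2008) - (-0.349855)(-0.3323) = 0.19987278
    denominator = 1 - (-0.448557)(-0.3323) - (-0.349855)(-0.2008) = 0.78069354
  phi_33 = 0.19987278 / 0.78069354 = 0.256.
Therefore phi_{33} = 0.2560.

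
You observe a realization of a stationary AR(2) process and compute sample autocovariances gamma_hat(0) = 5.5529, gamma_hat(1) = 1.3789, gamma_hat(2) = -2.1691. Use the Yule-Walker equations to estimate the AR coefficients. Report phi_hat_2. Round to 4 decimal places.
\hat\phi_{2} = -0.4820

The Yule-Walker equations for an AR(p) process read, in matrix form,
  Gamma_p phi = r_p,   with   (Gamma_p)_{ij} = gamma(|i - j|),
                       (r_p)_i = gamma(i),   i,j = 1..p.
Substitute the sample gammas (Toeplitz matrix and right-hand side of size 2):
  Gamma_p = [[5.5529, 1.3789], [1.3789, 5.5529]]
  r_p     = [1.3789, -2.1691]
Written out:
  5.5529 phi_1 + 1.3789 phi_2 = 1.3789
  1.3789 phi_1 + 5.5529 phi_2 = -2.1691
Solve by Cramer's rule:
  det = gamma(0)^2 - gamma(1)^2 = (5.5529)^2 - (1.3789)^2 = 30.83469841 - 1.90136521 = 28.9333332
  phi_hat_1 = [gamma(1) gamma(0) - gamma(1) gamma(2)] / det = [(1.3789)(5.5529) - (1.3789)(-2.1691)] / 28.9333332 = 10.6478658 / 28.9333332 = 0.368
  phi_hat_2 = [gamma(0) gamma(2) - gamma(1)^2] / det = [(5.5529)(-2.1691) - (1.3789)^2] / 28.9333332 = -13.9461606 / 28.9333332 = -0.482
So phi_hat = [0.3680, -0.4820].
Therefore phi_hat_2 = -0.4820.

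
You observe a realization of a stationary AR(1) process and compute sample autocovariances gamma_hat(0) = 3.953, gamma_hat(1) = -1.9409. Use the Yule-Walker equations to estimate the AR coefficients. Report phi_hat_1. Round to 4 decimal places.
\hat\phi_{1} = -0.4910

The Yule-Walker equations for an AR(p) process read, in matrix form,
  Gamma_p phi = r_p,   with   (Gamma_p)_{ij} = gamma(|i - j|),
                       (r_p)_i = gamma(i),   i,j = 1..p.
Substitute the sample gammas (Toeplitz matrix and right-hand side of size 1):
  Gamma_p = [[3.953]]
  r_p     = [-1.9409]
With p = 1 this is the single equation gamma(0) phi_1 = gamma(1):
  phi_hat_1 = gamma(1) / gamma(0) = -1.9409 / 3.953 = -0.4910.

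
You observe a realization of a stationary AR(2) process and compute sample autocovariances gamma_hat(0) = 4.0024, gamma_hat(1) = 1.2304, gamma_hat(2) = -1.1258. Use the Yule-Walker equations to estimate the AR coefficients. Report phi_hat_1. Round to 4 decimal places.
\hat\phi_{1} = 0.4350

The Yule-Walker equations for an AR(p) process read, in matrix form,
  Gamma_p phi = r_p,   with   (Gamma_p)_{ij} = gamma(|i - j|),
                       (r_p)_i = gamma(i),   i,j = 1..p.
Substitute the sample gammas (Toeplitz matrix and right-hand side of size 2):
  Gamma_p = [[4.0024, 1.2304], [1.2304, 4.0024]]
  r_p     = [1.2304, -1.1258]
Written out:
  4.0024 phi_1 + 1.2304 phi_2 = 1.2304
  1.2304 phi_1 + 4.0024 phi_2 = -1.1258
Solve by Cramer's rule:
  det = gamma(0)^2 - gamma(1)^2 = (4.0024)^2 - (1.2304)^2 = 16.01920576 - 1.51388416 = 14.5053216
  phi_hat_1 = [gamma(1) gamma(0) - gamma(1) gamma(2)] / det = [(1.2304)(4.0024) - (1.2304)(-1.1258)] / 14.5053216 = 6.30973728 / 14.5053216 = 0.435
  phi_hat_2 = [gamma(0) gamma(2) - gamma(1)^2] / det = [(4.0024)(-1.1258) - (1.2304)^2] / 14.5053216 = -6.01978608 / 14.5053216 = -0.415
So phi_hat = [0.4350, -0.4150].
Therefore phi_hat_1 = 0.4350.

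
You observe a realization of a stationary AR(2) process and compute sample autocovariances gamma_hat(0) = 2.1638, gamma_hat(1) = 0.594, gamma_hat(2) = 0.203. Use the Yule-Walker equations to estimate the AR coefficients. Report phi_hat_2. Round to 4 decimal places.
\hat\phi_{2} = 0.0200

The Yule-Walker equations for an AR(p) process read, in matrix form,
  Gamma_p phi = r_p,   with   (Gamma_p)_{ij} = gamma(|i - j|),
                       (r_p)_i = gamma(i),   i,j = 1..p.
Substitute the sample gammas (Toeplitz matrix and right-hand side of size 2):
  Gamma_p = [[2.1638, 0.594], [0.594, 2.1638]]
  r_p     = [0.594, 0.203]
Written out:
  2.1638 phi_1 + 0.594 phi_2 = 0.594
  0.594 phi_1 + 2.1638 phi_2 = 0.203
Solve by Cramer's rule:
  det = gamma(0)^2 - gamma(1)^2 = (2.1638)^2 - (0.594)^2 = 4.68203044 - 0.352836 = 4.32919444
  phi_hat_1 = [gamma(1) gamma(0) - gamma(1) gamma(2)] / det = [(0.594)(2.1638) - (0.594)(0.203)] / 4.32919444 = 1.1647152 / 4.32919444 = 0.269
  phi_hat_2 = [gamma(0) gamma(2) - gamma(1)^2] / det = [(2.1638)(0.203) - (0.594)^2] / 4.32919444 = 0.0864154 / 4.32919444 = 0.02
So phi_hat = [0.2690, 0.0200].
Therefore phi_hat_2 = 0.0200.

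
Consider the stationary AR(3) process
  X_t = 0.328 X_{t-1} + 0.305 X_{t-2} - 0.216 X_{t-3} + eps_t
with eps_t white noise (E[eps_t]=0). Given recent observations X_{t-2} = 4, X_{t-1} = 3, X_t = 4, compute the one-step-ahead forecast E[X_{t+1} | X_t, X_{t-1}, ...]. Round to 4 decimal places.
E[X_{t+1} \mid \mathcal F_t] = 1.3630

For an AR(p) model X_t = c + sum_i phi_i X_{t-i} + eps_t, the
one-step-ahead conditional mean is
  E[X_{t+1} | X_t, ...] = c + sum_i phi_i X_{t+1-i}.
Substitute known values:
  E[X_{t+1} | ...] = (0.328) * (4) + (0.305) * (3) + (-0.216) * (4)
                   = 1.3630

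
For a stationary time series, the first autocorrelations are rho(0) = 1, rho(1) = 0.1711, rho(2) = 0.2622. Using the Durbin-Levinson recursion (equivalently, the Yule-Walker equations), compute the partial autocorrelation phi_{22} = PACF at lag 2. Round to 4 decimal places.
\phi_{22} = 0.2399

The PACF at lag k is phi_{kk}, the last component of the solution
to the Yule-Walker system G_k phi = r_k where
  (G_k)_{ij} = rho(|i - j|), (r_k)_i = rho(i), i,j = 1..k.
Equivalently, Durbin-Levinson gives phi_{kk} iteratively:
  phi_{11} = rho(1)
  phi_{kk} = [rho(k) - sum_{j=1..k-1} phi_{k-1,j} rho(k-j)]
            / [1 - sum_{j=1..k-1} phi_{k-1,j} rho(j)],
  phi_{k,j} = phi_{k-1,j} - phi_{kk} phi_{k-1,k-j},  j = 1..k-1.
Step k = 1:
  phi_11 = rho(1) = 0.1711.
Step k = 2:
  phi_22 = [rho(2) - phi_11 rho(1)] / [1 - phi_11 rho(1)] = [0.2622 - (0.1711)(0.1711)] / [1 - (0.1711)(0.1711)]
         = 0.23292479 / 0.97072479 = 0.2399.
Therefore phi_{22} = 0.2399.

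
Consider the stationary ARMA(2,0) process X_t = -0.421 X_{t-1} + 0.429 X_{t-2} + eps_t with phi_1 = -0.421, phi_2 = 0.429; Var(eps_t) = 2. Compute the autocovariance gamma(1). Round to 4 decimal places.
\gamma(1) = -3.9598

Multiply the model equation by X_{t-k} and take expectations. With theta_0 = psi_0 = 1 and psi_j the MA(infinity) weights, this gives
  gamma(k) - sum_i phi_i gamma(k-i) = c_k,
  c_k = sigma^2 * sum_{j=k..q} theta_j psi_{j-k}   (c_k = 0 for k > q),
using gamma(-m) = gamma(m).
Pure AR (q = 0): c_0 = sigma^2 = 2, c_k = 0 for k >= 1.
Equations for k = 0, 1, 2 (AR order 2, c_2 = 0):
  (E0) gamma(0) = phi_1 gamma(1) + phi_2 gamma(2) + c_0
  (E1) gamma(1) = phi_1 gamma(0) + phi_2 gamma(1) + c_1
  (E2) gamma(2) = phi_1 gamma(1) + phi_2 gamma(0)
From (E1): gamma(1) = A gamma(0) + B with
  A = phi_1 / (1 - phi_2) = -0.421 / 0.571 = -0.737303,   B = c_1 / (1 - phi_2) = 0 / 0.571 = 0.
Insert (E2) into (E0): gamma(0) (1 - phi_2^2) = phi_1 (1 + phi_2) gamma(1) + c_0.
  phi_1 (1 + phi_2) = (-0.421)(1.429) = -0.601609,   1 - phi_2^2 = 0.815959.
Replace gamma(1) by A gamma(0) + B and collect gamma(0):
  gamma(0) [0.815959 - (-0.601609)(-0.737303)] = c_0 = 2
  gamma(0) * 0.372391 = 2
  gamma(0) = 2 / 0.372391 = 5.370701.
  gamma(1) = A gamma(0) = (-0.737303)(5.370701) = -3.959834.
Therefore gamma(1) = -3.9598 (to 4 decimal places).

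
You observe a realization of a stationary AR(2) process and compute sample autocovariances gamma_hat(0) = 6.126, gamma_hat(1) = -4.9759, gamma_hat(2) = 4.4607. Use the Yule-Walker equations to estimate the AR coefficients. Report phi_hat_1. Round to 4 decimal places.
\hat\phi_{1} = -0.6490

The Yule-Walker equations for an AR(p) process read, in matrix form,
  Gamma_p phi = r_p,   with   (Gamma_p)_{ij} = gamma(|i - j|),
                       (r_p)_i = gamma(i),   i,j = 1..p.
Substitute the sample gammas (Toeplitz matrix and right-hand side of size 2):
  Gamma_p = [[6.126, -4.9759], [-4.9759, 6.126]]
  r_p     = [-4.9759, 4.4607]
Written out:
  6.126 phi_1 - 4.9759 phi_2 = -4.9759
  -4.9759 phi_1 + 6.126 phi_2 = 4.4607
Solve by Cramer's rule:
  det = gamma(0)^2 - gamma(1)^2 = (6.126)^2 - (-4.9759)^2 = 37.527876 - 24.75958081 = 12.76829519
  phi_hat_1 = [gamma(1) gamma(0) - gamma(1) gamma(2)] / det = [(-4.9759)(6.126) - (-4.9759)(4.4607)] / 12.76829519 = -8.28636627 / 12.76829519 = -0.649
  phi_hat_2 = [gamma(0) gamma(2) - gamma(1)^2] / det = [(6.126)(4.4607) - (-4.9759)^2] / 12.76829519 = 2.56666739 / 12.76829519 = 0.201
So phi_hat = [-0.6490, 0.2010].
Therefore phi_hat_1 = -0.6490.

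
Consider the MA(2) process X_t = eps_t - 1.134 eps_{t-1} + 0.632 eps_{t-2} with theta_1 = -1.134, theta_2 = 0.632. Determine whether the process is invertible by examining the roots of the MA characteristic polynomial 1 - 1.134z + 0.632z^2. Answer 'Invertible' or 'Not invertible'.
\text{Invertible}

The MA(q) characteristic polynomial is P(z) = 1 - 1.134z + 0.632z^2.
Invertibility requires all roots to lie outside the unit circle, i.e. |z| > 1 for every root.
Set 1 + (-1.134) z + (0.632) z^2 = 0, i.e. a z^2 + b z + c = 0 with a = 0.632, b = -1.134, c = 1.
Discriminant D = b^2 - 4ac = (-1.134)^2 - 4*(0.632)*1 = 1.285956 - (2.528) = -1.242044.
D < 0, so the roots are the complex-conjugate pair z = (-b +/- i sqrt(-D)) / (2a) = 0.8972 +/- 0.8817i.
For a conjugate pair |z|^2 = z * conj(z) = (product of roots) = c/a = 1/(0.632) = 1.582278, so |z| = sqrt(1.582278) = 1.2579 for both roots.
Moduli of all roots: 1.2579, 1.2579.
All moduli strictly greater than 1? Yes.
Verdict: Invertible.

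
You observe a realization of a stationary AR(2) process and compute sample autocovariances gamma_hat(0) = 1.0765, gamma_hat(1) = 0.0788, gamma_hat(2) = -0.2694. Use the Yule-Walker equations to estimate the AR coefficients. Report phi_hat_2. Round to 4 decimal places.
\hat\phi_{2} = -0.2570

The Yule-Walker equations for an AR(p) process read, in matrix form,
  Gamma_p phi = r_p,   with   (Gamma_p)_{ij} = gamma(|i - j|),
                       (r_p)_i = gamma(i),   i,j = 1..p.
Substitute the sample gammas (Toeplitz matrix and right-hand side of size 2):
  Gamma_p = [[1.0765, 0.0788], [0.0788, 1.0765]]
  r_p     = [0.0788, -0.2694]
Written out:
  1.0765 phi_1 + 0.0788 phi_2 = 0.0788
  0.0788 phi_1 + 1.0765 phi_2 = -0.2694
Solve by Cramer's rule:
  det = gamma(0)^2 - gamma(1)^2 = (1.0765)^2 - (0.0788)^2 = 1.15885225 - 0.00620944 = 1.15264281
  phi_hat_1 = [gamma(1) gamma(0) - gamma(1) gamma(2)] / det = [(0.0788)(1.0765) - (0.0788)(-0.2694)] / 1.15264281 = 0.10605692 / 1.15264281 = 0.092
  phi_hat_2 = [gamma(0) gamma(2) - gamma(1)^2] / det = [(1.0765)(-0.2694) - (0.0788)^2] / 1.15264281 = -0.29621854 / 1.15264281 = -0.257
So phi_hat = [0.0920, -0.2570].
Therefore phi_hat_2 = -0.2570.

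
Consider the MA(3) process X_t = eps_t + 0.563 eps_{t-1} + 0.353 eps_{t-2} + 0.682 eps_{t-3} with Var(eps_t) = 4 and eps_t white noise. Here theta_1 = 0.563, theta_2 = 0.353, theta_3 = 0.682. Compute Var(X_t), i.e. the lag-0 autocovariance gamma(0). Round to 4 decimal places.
\gamma(0) = 7.6268

For an MA(q) process X_t = eps_t + sum_i theta_i eps_{t-i} with
Var(eps_t) = sigma^2, the variance is
  gamma(0) = sigma^2 * (1 + sum_i theta_i^2).
  sum_i theta_i^2 = (0.563)^2 + (0.353)^2 + (0.682)^2 = 0.316969 + 0.124609 + 0.465124 = 0.906702.
  gamma(0) = 4 * (1 + 0.906702) = 4 * 1.906702 = 7.626808, which rounds to 7.6268.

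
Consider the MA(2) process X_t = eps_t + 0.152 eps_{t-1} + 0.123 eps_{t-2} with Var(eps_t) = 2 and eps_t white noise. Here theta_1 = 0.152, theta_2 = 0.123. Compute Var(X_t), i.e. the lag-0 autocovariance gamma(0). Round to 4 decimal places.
\gamma(0) = 2.0765

For an MA(q) process X_t = eps_t + sum_i theta_i eps_{t-i} with
Var(eps_t) = sigma^2, the variance is
  gamma(0) = sigma^2 * (1 + sum_i theta_i^2).
  sum_i theta_i^2 = (0.152)^2 + (0.123)^2 = 0.023104 + 0.015129 = 0.038233.
  gamma(0) = 2 * (1 + 0.038233) = 2 * 1.038233 = 2.076466, which rounds to 2.0765.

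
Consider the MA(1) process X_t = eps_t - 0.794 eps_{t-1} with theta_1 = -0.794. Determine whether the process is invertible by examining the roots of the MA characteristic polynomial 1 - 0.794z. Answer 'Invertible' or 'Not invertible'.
\text{Invertible}

The MA(q) characteristic polynomial is P(z) = 1 - 0.794z.
Invertibility requires all roots to lie outside the unit circle, i.e. |z| > 1 for every root.
This is linear in z: 1 + (-0.794) z = 0  =>  z = -1/(-0.794) = 1.259446,  |z| = 1.259446.
Moduli of all roots: 1.2594.
All moduli strictly greater than 1? Yes.
Verdict: Invertible.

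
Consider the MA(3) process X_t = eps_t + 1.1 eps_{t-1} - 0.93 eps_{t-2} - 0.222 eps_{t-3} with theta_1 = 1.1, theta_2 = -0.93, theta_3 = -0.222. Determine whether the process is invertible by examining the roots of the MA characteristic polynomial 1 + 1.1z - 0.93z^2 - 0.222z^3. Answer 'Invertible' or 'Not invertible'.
\text{Not invertible}

The MA(q) characteristic polynomial is P(z) = 1 + 1.1z - 0.93z^2 - 0.222z^3.
Invertibility requires all roots to lie outside the unit circle, i.e. |z| > 1 for every root.
Degree 3: look for a simple real root z0 first, then factor out (1 - z/z0) and solve the remaining quadratic.
Testing z0 = -5: P(-5) = 1 + (1.1)(-5) + (-0.93)(-5)^2 + (-0.222)(-5)^3
  = 1 + (-5.5) + (-23.25) + (27.75) = 0.  So z_0 = -5 is a root, |z_0| = 5.
Divide out the factor (1 + 0.2 z) = (1 - z/z0) (since 1/z0 = -0.2):
  P(z) = (1 + 0.2 z)(1 + (0.9) z + (-1.11) z^2)
  [check: z-coef 0.9 - (-0.2) = 1.1; z^2-coef -1.11 - (-0.2)(0.9) = -0.93; z^3-coef -(-0.2)(-1.11) = -0.222.]
Remaining roots from the quadratic factor 1 + (0.9) z + (-1.11) z^2:
  Set 1 + (0.9) z + (-1.11) z^2 = 0, i.e. a z^2 + b z + c = 0 with a = -1.11, b = 0.9, c = 1.
  Discriminant D = b^2 - 4ac = (0.9)^2 - 4*(-1.11)*1 = 0.81 - (-4.44) = 5.25.
  D >= 0, so the roots are real: z = (-b +/- sqrt(D)) / (2a) = (-0.9 +/- 2.291288) / (-2.22).
    z_1 = (-0.9 + 2.291288) / (-2.22) = -0.6267,   |z_1| = 0.6267.
    z_2 = (-0.9 - 2.291288) / (-2.22) = 1.4375,   |z_2| = 1.4375.
Moduli of all roots: 5.0000, 0.6267, 1.4375.
All moduli strictly greater than 1? No.
Verdict: Not invertible.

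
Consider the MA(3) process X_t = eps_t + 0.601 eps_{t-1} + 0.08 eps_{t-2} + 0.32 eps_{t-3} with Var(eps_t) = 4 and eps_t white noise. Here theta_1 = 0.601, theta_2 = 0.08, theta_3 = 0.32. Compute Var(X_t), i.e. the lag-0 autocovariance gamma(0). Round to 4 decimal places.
\gamma(0) = 5.8800

For an MA(q) process X_t = eps_t + sum_i theta_i eps_{t-i} with
Var(eps_t) = sigma^2, the variance is
  gamma(0) = sigma^2 * (1 + sum_i theta_i^2).
  sum_i theta_i^2 = (0.601)^2 + (0.08)^2 + (0.32)^2 = 0.361201 + 0.0064 + 0.1024 = 0.470001.
  gamma(0) = 4 * (1 + 0.470001) = 4 * 1.470001 = 5.880004, which rounds to 5.8800.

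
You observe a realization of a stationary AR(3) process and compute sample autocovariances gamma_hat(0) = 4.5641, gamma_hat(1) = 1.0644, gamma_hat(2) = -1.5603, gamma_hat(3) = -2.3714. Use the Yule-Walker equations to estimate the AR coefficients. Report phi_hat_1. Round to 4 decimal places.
\hat\phi_{1} = 0.1650

The Yule-Walker equations for an AR(p) process read, in matrix form,
  Gamma_p phi = r_p,   with   (Gamma_p)_{ij} = gamma(|i - j|),
                       (r_p)_i = gamma(i),   i,j = 1..p.
Substitute the sample gammas (Toeplitz matrix and right-hand side of size 3):
  Gamma_p = [[4.5641, 1.0644, -1.5603], [1.0644, 4.5641, 1.0644], [-1.5603, 1.0644, 4.5641]]
  r_p     = [1.0644, -1.5603, -2.3714]
Written out (R1..R3):
  (R1) 4.5641 phi_1 + 1.0644 phi_2 - 1.5603 phi_3 = 1.0644
  (R2) 1.0644 phi_1 + 4.5641 phi_2 + 1.0644 phi_3 = -1.5603
  (R3) -1.5603 phi_1 + 1.0644 phi_2 + 4.5641 phi_3 = -2.3714
Gaussian elimination:
  R2 <- R2 - (1.0644/4.5641) R1 = R2 - (0.233211) R1:  4.31587 phi_2 + 1.42828 phi_3 = -1.80853
  R3 <- R3 - (-1.5603/4.5641) R1 = R3 - (-0.341864) R1:  1.42828 phi_2 + 4.03069 phi_3 = -2.00752
  R3 <- R3 - (1.42828/4.31587) R2 = R3 - (0.330937) R2:  3.55802 phi_3 = -1.409011
Back-substitution:
  phi_hat_3 = -1.409011 / 3.55802 = -0.39601
  phi_hat_2 = (-1.80853 - (1.42828)(-0.39601)) / 4.31587 = -0.287988
  phi_hat_1 = (1.0644 - (1.0644)(-0.287988) - (-1.5603)(-0.39601)) / 4.5641 = 0.164992
So phi_hat = [0.1650, -0.2880, -0.3960].
Therefore phi_hat_1 = 0.1650.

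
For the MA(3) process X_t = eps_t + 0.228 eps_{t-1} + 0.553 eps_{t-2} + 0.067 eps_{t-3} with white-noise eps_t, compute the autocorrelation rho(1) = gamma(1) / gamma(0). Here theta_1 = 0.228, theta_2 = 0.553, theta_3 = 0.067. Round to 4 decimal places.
\rho(1) = 0.2871

For an MA(q) process with theta_0 = 1, the autocovariance is
  gamma(k) = sigma^2 * sum_{i=0..q-k} theta_i * theta_{i+k},
and rho(k) = gamma(k) / gamma(0). Sigma^2 cancels.
  numerator   = (1)*(0.228) + (0.228)*(0.553) + (0.553)*(0.067) = 0.391135.
  denominator = (1)^2 + (0.228)^2 + (0.553)^2 + (0.067)^2 = 1.362282.
  rho(1) = 0.391135 / 1.362282 = 0.2871.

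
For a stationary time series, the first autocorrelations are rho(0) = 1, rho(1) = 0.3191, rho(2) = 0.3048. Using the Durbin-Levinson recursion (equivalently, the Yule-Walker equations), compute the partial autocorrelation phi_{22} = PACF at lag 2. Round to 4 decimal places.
\phi_{22} = 0.2260

The PACF at lag k is phi_{kk}, the last component of the solution
to the Yule-Walker system G_k phi = r_k where
  (G_k)_{ij} = rho(|i - j|), (r_k)_i = rho(i), i,j = 1..k.
Equivalently, Durbin-Levinson gives phi_{kk} iteratively:
  phi_{11} = rho(1)
  phi_{kk} = [rho(k) - sum_{j=1..k-1} phi_{k-1,j} rho(k-j)]
            / [1 - sum_{j=1..k-1} phi_{k-1,j} rho(j)],
  phi_{k,j} = phi_{k-1,j} - phi_{kk} phi_{k-1,k-j},  j = 1..k-1.
Step k = 1:
  phi_11 = rho(1) = 0.3191.
Step k = 2:
  phi_22 = [rho(2) - phi_11 rho(1)] / [1 - phi_11 rho(1)] = [0.3048 - (0.3191)(0.3191)] / [1 - (0.3191)(0.3191)]
         = 0.20297519 / 0.89817519 = 0.226.
Therefore phi_{22} = 0.2260.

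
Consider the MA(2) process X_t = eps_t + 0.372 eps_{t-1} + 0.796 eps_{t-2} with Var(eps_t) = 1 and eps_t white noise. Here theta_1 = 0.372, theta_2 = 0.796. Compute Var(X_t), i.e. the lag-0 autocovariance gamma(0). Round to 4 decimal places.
\gamma(0) = 1.7720

For an MA(q) process X_t = eps_t + sum_i theta_i eps_{t-i} with
Var(eps_t) = sigma^2, the variance is
  gamma(0) = sigma^2 * (1 + sum_i theta_i^2).
  sum_i theta_i^2 = (0.372)^2 + (0.796)^2 = 0.138384 + 0.633616 = 0.772.
  gamma(0) = 1 * (1 + 0.772) = 1 * 1.772 = 1.772, which rounds to 1.7720.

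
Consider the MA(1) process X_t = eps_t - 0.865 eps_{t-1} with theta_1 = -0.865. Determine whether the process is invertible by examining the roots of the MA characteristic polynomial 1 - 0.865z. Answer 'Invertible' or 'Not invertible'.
\text{Invertible}

The MA(q) characteristic polynomial is P(z) = 1 - 0.865z.
Invertibility requires all roots to lie outside the unit circle, i.e. |z| > 1 for every root.
This is linear in z: 1 + (-0.865) z = 0  =>  z = -1/(-0.865) = 1.156069,  |z| = 1.156069.
Moduli of all roots: 1.1561.
All moduli strictly greater than 1? Yes.
Verdict: Invertible.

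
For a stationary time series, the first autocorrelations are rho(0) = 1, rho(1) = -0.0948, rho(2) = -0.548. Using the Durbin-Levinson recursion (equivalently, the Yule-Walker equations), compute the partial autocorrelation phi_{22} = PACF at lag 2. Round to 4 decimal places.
\phi_{22} = -0.5620

The PACF at lag k is phi_{kk}, the last component of the solution
to the Yule-Walker system G_k phi = r_k where
  (G_k)_{ij} = rho(|i - j|), (r_k)_i = rho(i), i,j = 1..k.
Equivalently, Durbin-Levinson gives phi_{kk} iteratively:
  phi_{11} = rho(1)
  phi_{kk} = [rho(k) - sum_{j=1..k-1} phi_{k-1,j} rho(k-j)]
            / [1 - sum_{j=1..k-1} phi_{k-1,j} rho(j)],
  phi_{k,j} = phi_{k-1,j} - phi_{kk} phi_{k-1,k-j},  j = 1..k-1.
Step k = 1:
  phi_11 = rho(1) = -0.0948.
Step k = 2:
  phi_22 = [rho(2) - phi_11 rho(1)] / [1 - phi_11 rho(1)] = [-0.548 - (-0.0948)(-0.0948)] / [1 - (-0.0948)(-0.0948)]
         = -0.55698704 / 0.99101296 = -0.562.
Therefore phi_{22} = -0.5620.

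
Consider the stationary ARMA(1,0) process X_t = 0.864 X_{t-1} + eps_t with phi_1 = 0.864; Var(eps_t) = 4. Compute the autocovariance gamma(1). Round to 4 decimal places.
\gamma(1) = 13.6329

Multiply the model equation by X_{t-k} and take expectations. With theta_0 = psi_0 = 1 and psi_j the MA(infinity) weights, this gives
  gamma(k) - sum_i phi_i gamma(k-i) = c_k,
  c_k = sigma^2 * sum_{j=k..q} theta_j psi_{j-k}   (c_k = 0 for k > q),
using gamma(-m) = gamma(m).
Pure AR (q = 0): c_0 = sigma^2 = 4, c_k = 0 for k >= 1.
Equations for k = 0 and k = 1 (AR order 1):
  gamma(0) = phi_1 gamma(1) + c_0
  gamma(1) = phi_1 gamma(0) + c_1
Substituting the second into the first: gamma(0) (1 - phi_1^2) = c_0 + phi_1 c_1, so
  gamma(0) = c_0 / (1 - phi_1^2) = 4 / (1 - (0.864)^2) = 4 / 0.253504 = 15.778844.
  gamma(1) = phi_1 gamma(0) = (0.864)(15.778844) = 13.632921.
Therefore gamma(1) = 13.6329 (to 4 decimal places).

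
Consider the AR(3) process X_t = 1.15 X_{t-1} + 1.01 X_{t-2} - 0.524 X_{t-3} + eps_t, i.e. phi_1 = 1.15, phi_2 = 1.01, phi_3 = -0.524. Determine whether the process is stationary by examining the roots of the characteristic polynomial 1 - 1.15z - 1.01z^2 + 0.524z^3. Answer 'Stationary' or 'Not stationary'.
\text{Not stationary}

The AR(p) characteristic polynomial is P(z) = 1 - 1.15z - 1.01z^2 + 0.524z^3.
Stationarity requires all roots to lie outside the unit circle, i.e. |z| > 1 for every root.
Degree 3: look for a simple real root z0 first, then factor out (1 - z/z0) and solve the remaining quadratic.
Testing z0 = 2.5: P(2.5) = 1 + (-1.15)(2.5) + (-1.01)(2.5)^2 + (0.524)(2.5)^3
  = 1 + (-2.875) + (-6.3125) + (8.1875) = 0.  So z_0 = 2.5 is a root, |z_0| = 2.5.
Divide out the factor (1 - 0.4 z) = (1 - z/z0) (since 1/z0 = 0.4):
  P(z) = (1 - 0.4 z)(1 + (-0.75) z + (-1.31) z^2)
  [check: z-coef -0.75 - (0.4) = -1.15; z^2-coef -1.31 - (0.4)(-0.75) = -1.01; z^3-coef -(0.4)(-1.31) = 0.524.]
Remaining roots from the quadratic factor 1 + (-0.75) z + (-1.31) z^2:
  Set 1 + (-0.75) z + (-1.31) z^2 = 0, i.e. a z^2 + b z + c = 0 with a = -1.31, b = -0.75, c = 1.
  Discriminant D = b^2 - 4ac = (-0.75)^2 - 4*(-1.31)*1 = 0.5625 - (-5.24) = 5.8025.
  D >= 0, so the roots are real: z = (-b +/- sqrt(D)) / (2a) = (0.75 +/- 2.408838) / (-2.62).
    z_1 = (0.75 + 2.408838) / (-2.62) = -1.2057,   |z_1| = 1.2057.
    z_2 = (0.75 - 2.408838) / (-2.62) = 0.6331,   |z_2| = 0.6331.
Moduli of all roots: 2.5000, 1.2057, 0.6331.
All moduli strictly greater than 1? No.
Verdict: Not stationary.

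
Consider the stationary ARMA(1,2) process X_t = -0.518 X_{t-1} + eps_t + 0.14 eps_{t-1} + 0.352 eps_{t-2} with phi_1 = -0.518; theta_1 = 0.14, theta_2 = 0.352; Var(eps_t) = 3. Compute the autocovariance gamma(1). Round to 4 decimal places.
\gamma(1) = -2.3926

Multiply the model equation by X_{t-k} and take expectations. With theta_0 = psi_0 = 1 and psi_j the MA(infinity) weights, this gives
  gamma(k) - sum_i phi_i gamma(k-i) = c_k,
  c_k = sigma^2 * sum_{j=k..q} theta_j psi_{j-k}   (c_k = 0 for k > q),
using gamma(-m) = gamma(m).
psi-weights needed (psi_j = theta_j + sum_i phi_i psi_{j-i}):
  psi_1 = theta_1 + phi_1 = 0.14 + (-0.518) = -0.378
  psi_2 = theta_2 + phi_1 psi_1 = 0.352 + (-0.518)(-0.378) = 0.547804
Right-hand sides:
  c_0 = sigma^2 (1 + theta_1 psi_1 + theta_2 psi_2) = 3 * (1 + (0.14)(-0.378) + (0.352)(0.547804)) = 3 * 1.139907 = 3.419721
  c_1 = sigma^2 (theta_1 + theta_2 psi_1) = 3 * (0.14 + (0.352)(-0.378)) = 0.020832
  c_2 = sigma^2 theta_2 = 3 * (0.352) = 1.056
Equations for k = 0 and k = 1 (AR order 1):
  gamma(0) = phi_1 gamma(1) + c_0
  gamma(1) = phi_1 gamma(0) + c_1
Substituting the second into the first: gamma(0) (1 - phi_1^2) = c_0 + phi_1 c_1, so
  gamma(0) = (c_0 + phi_1 c_1) / (1 - phi_1^2) = (3.419721 + (-0.518)(0.020832)) / (1 - (-0.518)^2) = 3.40893 / 0.731676 = 4.65907.
  gamma(1) = phi_1 gamma(0) + c_1 = (-0.518)(4.65907) + (0.020832) = -2.392567.
Therefore gamma(1) = -2.3926 (to 4 decimal places).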